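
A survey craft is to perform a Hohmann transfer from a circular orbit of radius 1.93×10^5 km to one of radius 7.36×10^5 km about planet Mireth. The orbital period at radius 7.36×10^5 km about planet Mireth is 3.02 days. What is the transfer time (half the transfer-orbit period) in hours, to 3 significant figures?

t = 18.2 hours

From Kepler's third law T² = 4π²r³/μ at r = 7.36×10^5 km, T = 3.02 days = 3.02 × 86400 s = 2.60928×10^5 s: μ = 4π²r³/T² = 2.31181×10^8 km³/s².
Semi-major axis of the transfer orbit: a_t = (1.930×10^5 + 7.360×10^5)/2 = 4.645×10^5 km.
By Kepler's third law the transfer-orbit period is T = 2π√(a_t³/μ), so t = T/2 = 65410 s.
Converting: 65410 s ÷ 3600 s/hour = 18.2 hours.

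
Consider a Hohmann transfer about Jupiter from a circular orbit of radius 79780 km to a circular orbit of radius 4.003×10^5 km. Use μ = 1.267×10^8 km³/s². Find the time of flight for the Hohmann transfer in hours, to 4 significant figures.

The Hohmann ellipse has a_t = (r₁ + r₂)/2 = 2.4004×10^5 km.
By Kepler's third law the transfer-orbit period is T = 2π√(a_t³/μ), so t = T/2 = 32824 s.
Converting: 32824 s ÷ 3600 s/hour = 9.118 hours.

t = 9.118 hours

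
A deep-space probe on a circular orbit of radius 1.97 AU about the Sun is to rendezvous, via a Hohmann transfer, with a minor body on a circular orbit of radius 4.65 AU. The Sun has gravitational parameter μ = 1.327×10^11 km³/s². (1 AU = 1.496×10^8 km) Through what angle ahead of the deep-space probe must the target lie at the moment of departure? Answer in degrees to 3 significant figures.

φ = 71.9°

In km: r₁ = 1.97 × 1.496×10^8 = 2.94712×10^8 km; r₂ = 4.65 × 1.496×10^8 = 6.9564×10^8 km.
Semi-major axis of the transfer orbit: a_t = (2.94712×10^8 + 6.9564×10^8)/2 = 4.95176×10^8 km.
The half-period of the transfer ellipse is t = π√(a_t³/μ) = 9.5028×10^7 s.
The target's mean motion on its circular orbit is ω₂ = √(μ/r₂³) = 1.9854×10^-8 rad/s.
Angle swept by the target during transfer: ω₂·t = 1.887 rad = 108.1°.
Arrival is 180° from departure on the ellipse, so φ = 180° − 108.1° = 71.9°.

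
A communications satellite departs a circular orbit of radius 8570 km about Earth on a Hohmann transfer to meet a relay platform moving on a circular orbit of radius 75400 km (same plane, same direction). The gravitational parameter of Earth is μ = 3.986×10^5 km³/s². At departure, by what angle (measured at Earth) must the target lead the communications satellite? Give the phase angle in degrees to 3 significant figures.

Transfer-ellipse semi-major axis a_t = (r₁ + r₂)/2 = (8570 + 75400)/2 = 41985 km.
Transfer time t = π√(a_t³/μ) = 42808 s.
The target's mean motion on its circular orbit is ω₂ = √(μ/r₂³) = 3.0494×10^-5 rad/s.
Angle swept by the target during transfer: ω₂·t = 1.3054 rad = 74.79°.
Arrival is 180° from departure on the ellipse, so φ = 180° − 74.79° = 105°.

φ = 105°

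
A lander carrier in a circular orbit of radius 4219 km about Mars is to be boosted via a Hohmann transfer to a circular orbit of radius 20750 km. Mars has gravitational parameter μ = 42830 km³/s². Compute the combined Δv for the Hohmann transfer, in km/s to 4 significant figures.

Δv = 1.523 km/s

Transfer-ellipse semi-major axis a_t = (r₁ + r₂)/2 = (4219 + 20750)/2 = 12484.5 km.
At r₁ the circular-orbit speed is v₁ = √(μ/r₁) = 3.18617 km/s.
Transfer-orbit speed at r₁ (vis-viva): v_p = √[μ(2/r₁ − 1/a_t)] = 4.10764 km/s.
First burn Δv₁ = |v_p − v₁| = 0.9215 km/s.
Circular speed at r₂: v₂ = √(μ/r₂) = 1.4367 km/s.
Transfer-orbit speed at r₂: v_a = √[μ(2/r₂ − 1/a_t)] = 0.83519 km/s.
Second burn Δv₂ = |v₂ − v_a| = 0.6015 km/s.
Total Δv = Δv₁ + Δv₂ = 1.523 km/s.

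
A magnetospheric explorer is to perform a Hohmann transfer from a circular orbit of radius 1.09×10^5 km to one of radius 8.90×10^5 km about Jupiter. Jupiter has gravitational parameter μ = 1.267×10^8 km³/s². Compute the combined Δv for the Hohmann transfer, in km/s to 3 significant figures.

Semi-major axis of the transfer orbit: a_t = (1.090×10^5 + 8.900×10^5)/2 = 4.995×10^5 km.
Circular speed at r₁: v₁ = √(μ/r₁) = √(1.267×10^8/1.090×10^5) = 34.094 km/s.
On the transfer ellipse at r₁, vis-viva gives v_p = √[μ(2/r₁ − 1/a_t)] = 45.510 km/s.
First burn Δv₁ = |v_p − v₁| = 11.416 km/s.
Circular speed at r₂: v₂ = √(μ/r₂) = 11.93145 km/s.
Transfer-orbit speed at r₂: v_a = √[μ(2/r₂ − 1/a_t)] = 5.573639 km/s.
Second burn Δv₂ = |v₂ − v_a| = 6.3578 km/s.
Total Δv = Δv₁ + Δv₂ = 17.77 km/s.

Δv = 17.8 km/s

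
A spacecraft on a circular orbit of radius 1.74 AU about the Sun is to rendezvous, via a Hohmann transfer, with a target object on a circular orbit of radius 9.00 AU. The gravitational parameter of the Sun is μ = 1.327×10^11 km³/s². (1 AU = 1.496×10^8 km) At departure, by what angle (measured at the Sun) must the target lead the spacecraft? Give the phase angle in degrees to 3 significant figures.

In km: r₁ = 1.74 × 1.496×10^8 = 2.60304×10^8 km; r₂ = 9.00 × 1.496×10^8 = 1.3464×10^9 km.
The Hohmann ellipse has a_t = (r₁ + r₂)/2 = 8.03352×10^8 km.
The half-period of the transfer ellipse is t = π√(a_t³/μ) = 1.964×10^8 s.
The target's mean motion on its circular orbit is ω₂ = √(μ/r₂³) = 7.374×10^-9 rad/s.
Angle swept by the target during transfer: ω₂·t = 1.448 rad = 82.96°.
Arrival is 180° from departure on the ellipse, so φ = 180° − 82.96° = 97.0°.

φ = 97.0°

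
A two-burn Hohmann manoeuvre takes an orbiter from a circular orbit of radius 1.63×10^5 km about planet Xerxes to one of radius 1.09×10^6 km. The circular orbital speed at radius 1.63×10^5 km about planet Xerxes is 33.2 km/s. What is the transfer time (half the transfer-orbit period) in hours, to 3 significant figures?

t = 32.3 hours

From the circular-orbit relation v² = μ/r at r = 1.63×10^5 km: μ = v²r = (33.2)² × 1.63×10^5 = 1.79665×10^8 km³/s².
Transfer-ellipse semi-major axis a_t = (r₁ + r₂)/2 = (1.630×10^5 + 1.090×10^6)/2 = 6.265×10^5 km.
Transfer time t = π√(a_t³/μ) = π√((6.265×10^5)³ / 1.79665×10^8) = 1.162×10^5 s.
Converting: 1.162×10^5 s ÷ 3600 s/hour = 32.3 hours.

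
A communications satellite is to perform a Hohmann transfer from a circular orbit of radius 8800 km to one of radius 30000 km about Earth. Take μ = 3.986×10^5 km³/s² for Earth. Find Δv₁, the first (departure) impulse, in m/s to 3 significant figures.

Semi-major axis of the transfer orbit: a_t = (8800 + 30000)/2 = 19400 km.
Circular speed at r = 8800 km: v_c = √(μ/r) = 6.730 km/s.
Vis-viva on the transfer ellipse at r = 8800 km gives v_t = √[μ(2/r − 1/a_t)] = 8.369 km/s.
Δv₁ = |v_t − v_c| = |8.369 − 6.730| = 1.639 km/s.

Δv₁ = 1640 m/s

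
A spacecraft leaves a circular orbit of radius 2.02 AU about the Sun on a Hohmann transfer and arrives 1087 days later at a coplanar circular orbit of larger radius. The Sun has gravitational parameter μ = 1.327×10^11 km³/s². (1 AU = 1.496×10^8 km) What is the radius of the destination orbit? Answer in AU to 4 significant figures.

In km: r₁ = 2.02 × 1.496×10^8 = 3.02192×10^8 km.
Transfer time t = 1087 days = 9.39168×10^7 s, and t = π√(a_t³/μ).
So a_t = (μ t²/π²)^(1/3) = (1.327×10^11 × (9.39168×10^7)² / π²)^(1/3) = 4.9131×10^8 km.
Since a_t = (r₁ + r₂)/2, r₂ = 2a_t − r₁ = 2×4.9131×10^8 − 3.02192×10^8 = 6.80428×10^8 km.
In AU: r₂ = 6.80428×10^8 / 1.496×10^8 = 4.548 AU.

r₂ = 4.548 AU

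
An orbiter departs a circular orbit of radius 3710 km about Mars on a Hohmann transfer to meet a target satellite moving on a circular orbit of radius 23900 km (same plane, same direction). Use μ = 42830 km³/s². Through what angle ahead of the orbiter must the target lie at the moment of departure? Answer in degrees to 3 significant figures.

φ = 101°

Transfer-ellipse semi-major axis a_t = (r₁ + r₂)/2 = (3710 + 23900)/2 = 13805 km.
The half-period of the transfer ellipse is t = π√(a_t³/μ) = 24622 s.
Target angular speed ω₂ = √(μ/r₂³) = 5.6011×10^-5 rad/s.
Angle swept by the target during transfer: ω₂·t = 1.3791 rad = 79.02°.
The orbiter traverses 180° on the transfer ellipse, so the target must lead by 180° − 79.02° = 101°.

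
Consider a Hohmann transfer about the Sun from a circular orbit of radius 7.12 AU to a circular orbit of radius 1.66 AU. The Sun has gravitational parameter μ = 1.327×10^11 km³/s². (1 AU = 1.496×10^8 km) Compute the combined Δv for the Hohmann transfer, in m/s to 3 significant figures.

In km: r₁ = 7.12 × 1.496×10^8 = 1.065152×10^9 km; r₂ = 1.66 × 1.496×10^8 = 2.48336×10^8 km.
Transfer-ellipse semi-major axis a_t = (r₁ + r₂)/2 = (1.065152×10^9 + 2.48336×10^8)/2 = 6.56744×10^8 km.
At r₁ the circular-orbit speed is v₁ = √(μ/r₁) = 11.162 km/s.
On the transfer ellipse at r₁, vis-viva gives v_a = √[μ(2/r₁ − 1/a_t)] = 6.8636 km/s.
First burn Δv₁ = |v_a − v₁| = 4.298 km/s.
At r₂, v₂ = √(μ/r₂) = 23.116 km/s.
Transfer-orbit speed at r₂: v_p = √[μ(2/r₂ − 1/a_t)] = 29.439 km/s.
Second burn Δv₂ = |v₂ − v_p| = 6.323 km/s.
Δv = Δv₁ + Δv₂ = 4.298 + 6.323 = 10.62 km/s.

Δv = 10600 m/s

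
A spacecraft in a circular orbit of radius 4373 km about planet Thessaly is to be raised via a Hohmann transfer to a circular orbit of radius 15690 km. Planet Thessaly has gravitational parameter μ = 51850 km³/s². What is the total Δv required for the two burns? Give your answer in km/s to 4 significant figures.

Δv = 1.481 km/s

Semi-major axis of the transfer orbit: a_t = (4373 + 15690)/2 = 10031.5 km.
At r₁ the circular-orbit speed is v₁ = √(μ/r₁) = 3.443 km/s.
Transfer-orbit speed at r₁ (vis-viva equation): v_p = √[μ(2/r₁ − 1/a_t)] = 4.306 km/s.
First burn Δv₁ = |v_p − v₁| = 0.8630 km/s.
At r₂, v₂ = √(μ/r₂) = 1.81787 km/s.
Transfer-orbit speed at r₂: v_a = √[μ(2/r₂ − 1/a_t)] = 1.20024 km/s.
Second burn Δv₂ = |v₂ − v_a| = 0.6176 km/s.
Δv = Δv₁ + Δv₂ = 0.8630 + 0.6176 = 1.481 km/s.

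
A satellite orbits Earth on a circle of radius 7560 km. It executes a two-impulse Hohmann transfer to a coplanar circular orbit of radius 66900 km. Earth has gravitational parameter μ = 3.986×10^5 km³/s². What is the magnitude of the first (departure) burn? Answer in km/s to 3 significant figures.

Δv₁ = 2.47 km/s

Semi-major axis of the transfer orbit: a_t = (7560 + 66900)/2 = 37230 km.
On the circular orbit at r = 7560 km, v_c = √(μ/r) = 7.2612 km/s.
Transfer-orbit speed at the same r (vis-viva, a = a_t): v_t = √[μ(2/r − 1/a_t)] = 9.7336 km/s.
Δv₁ = |v_t − v_c| = |9.7336 − 7.2612| = 2.472 km/s.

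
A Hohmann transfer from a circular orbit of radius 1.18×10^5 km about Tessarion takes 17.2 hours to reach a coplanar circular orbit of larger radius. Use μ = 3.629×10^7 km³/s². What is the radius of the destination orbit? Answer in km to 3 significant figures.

Transfer time t = 17.2 hours = 61920 s, and t = π√(a_t³/μ).
So a_t = (μ t²/π²)^(1/3) = (3.629×10^7 × (61920)² / π²)^(1/3) = 2.4157×10^5 km.
Since a_t = (r₁ + r₂)/2, r₂ = 2a_t − r₁ = 2×2.4157×10^5 − 1.180×10^5 = 3.6514×10^5 km.

r₂ = 3.65×10^5 km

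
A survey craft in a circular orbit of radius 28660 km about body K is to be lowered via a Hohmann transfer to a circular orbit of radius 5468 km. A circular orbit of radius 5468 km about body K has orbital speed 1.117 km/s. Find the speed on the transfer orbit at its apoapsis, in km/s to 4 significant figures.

From the circular-orbit relation v² = μ/r at r = 5468 km: μ = v²r = (1.117)² × 5468 = 6822.36 km³/s².
The Hohmann ellipse has a_t = (r₁ + r₂)/2 = 17064 km.
The apoapsis of the transfer ellipse is at r = 28660 km.
From the vis-viva equation, v = √[μ(2/r − 1/a_t)] = 0.2762 km/s.

v = 0.2762 km/s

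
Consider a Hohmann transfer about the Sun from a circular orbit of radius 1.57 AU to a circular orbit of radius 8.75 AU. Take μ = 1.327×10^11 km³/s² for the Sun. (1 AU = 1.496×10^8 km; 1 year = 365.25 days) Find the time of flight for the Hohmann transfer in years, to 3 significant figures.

In km: r₁ = 1.57 × 1.496×10^8 = 2.34872×10^8 km; r₂ = 8.75 × 1.496×10^8 = 1.309×10^9 km.
Semi-major axis of the transfer orbit: a_t = (2.34872×10^8 + 1.309×10^9)/2 = 7.71936×10^8 km.
Half the transfer-orbit period gives t = π√(a_t³/μ) = 1.850×10^8 s.
Converting: 1.850×10^8 s ÷ 3.15576×10^7 s/year (365.25 × 86400) = 5.86 years.

t = 5.86 years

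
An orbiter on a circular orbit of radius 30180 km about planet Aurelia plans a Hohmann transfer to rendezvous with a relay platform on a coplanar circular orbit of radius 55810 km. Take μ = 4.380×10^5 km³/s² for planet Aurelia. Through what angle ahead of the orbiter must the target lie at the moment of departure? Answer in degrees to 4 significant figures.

φ = 58.29°

Transfer-ellipse semi-major axis a_t = (r₁ + r₂)/2 = (30180 + 55810)/2 = 42995 km.
Transfer time t = π√(a_t³/μ) = 42319.4 s.
The target's mean motion on its circular orbit is ω₂ = √(μ/r₂³) = 5.01960×10^-5 rad/s.
Angle swept by the target during transfer: ω₂·t = 2.1243 rad = 121.71°.
Arrival is 180° from departure on the ellipse, so φ = 180° − 121.71° = 58.29°.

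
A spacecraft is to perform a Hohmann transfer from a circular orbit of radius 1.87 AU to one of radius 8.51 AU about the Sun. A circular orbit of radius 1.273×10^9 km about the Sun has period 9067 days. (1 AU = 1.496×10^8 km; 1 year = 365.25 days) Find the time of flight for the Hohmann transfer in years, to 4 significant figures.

From Kepler's third law T² = 4π²r³/μ at r = 1.273×10^9 km, T = 9067 days = 9067 × 86400 s = 7.833888×10^8 s: μ = 4π²r³/T² = 1.32706×10^11 km³/s².
In km: r₁ = 1.87 × 1.496×10^8 = 2.79752×10^8 km; r₂ = 8.51 × 1.496×10^8 = 1.273096×10^9 km.
The Hohmann ellipse has a_t = (r₁ + r₂)/2 = 7.76424×10^8 km.
Half the transfer-orbit period gives t = π√(a_t³/μ) = 1.8657×10^8 s.
Converting: 1.8657×10^8 s ÷ 3.15576×10^7 s/year (365.25 × 86400) = 5.912 years.

t = 5.912 years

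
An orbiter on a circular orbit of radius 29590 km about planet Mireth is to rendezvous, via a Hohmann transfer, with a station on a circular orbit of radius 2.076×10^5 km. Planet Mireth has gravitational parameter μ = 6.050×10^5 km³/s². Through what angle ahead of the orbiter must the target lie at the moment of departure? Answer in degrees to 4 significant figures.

φ = 102.3°

Transfer-ellipse semi-major axis a_t = (r₁ + r₂)/2 = (29590 + 2.076×10^5)/2 = 1.18595×10^5 km.
The half-period of the transfer ellipse is t = π√(a_t³/μ) = 1.6496×10^5 s.
The target's mean motion on its circular orbit is ω₂ = √(μ/r₂³) = 8.2231×10^-6 rad/s.
Angle swept by the target during transfer: ω₂·t = 1.3565 rad = 77.72°.
Arrival is 180° from departure on the ellipse, so φ = 180° − 77.72° = 102.3°.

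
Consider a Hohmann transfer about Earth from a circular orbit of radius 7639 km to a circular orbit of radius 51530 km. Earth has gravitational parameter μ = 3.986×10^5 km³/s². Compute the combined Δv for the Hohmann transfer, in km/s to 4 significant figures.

The Hohmann ellipse has a_t = (r₁ + r₂)/2 = 29584.5 km.
At r₁ the circular-orbit speed is v₁ = √(μ/r₁) = 7.2235 km/s.
Transfer-orbit speed at r₁ (vis-viva): v_p = √[μ(2/r₁ − 1/a_t)] = 9.5334 km/s.
First burn Δv₁ = |v_p − v₁| = 2.310 km/s.
Circular speed at r₂: v₂ = √(μ/r₂) = 2.781 km/s.
Transfer-orbit speed at r₂: v_a = √[μ(2/r₂ − 1/a_t)] = 1.413 km/s.
Second burn Δv₂ = |v₂ − v_a| = 1.368 km/s.
Total Δv = Δv₁ + Δv₂ = 3.678 km/s.

Δv = 3.678 km/s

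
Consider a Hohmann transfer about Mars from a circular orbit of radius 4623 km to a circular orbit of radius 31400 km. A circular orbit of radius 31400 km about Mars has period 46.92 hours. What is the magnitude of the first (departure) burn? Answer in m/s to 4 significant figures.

From Kepler's third law T² = 4π²r³/μ at r = 31400 km, T = 46.92 hours = 46.92 × 3600 s = 1.68912×10^5 s: μ = 4π²r³/T² = 42837.9 km³/s².
Semi-major axis of the transfer orbit: a_t = (4623 + 31400)/2 = 18011.5 km.
Circular speed at r = 4623 km: v_c = √(μ/r) = 3.04405 km/s.
Vis-viva on the transfer ellipse at r = 4623 km gives v_t = √[μ(2/r − 1/a_t)] = 4.01922 km/s.
Δv₁ = |v_t − v_c| = |4.01922 − 3.04405| = 0.9752 km/s.

Δv₁ = 975.2 m/s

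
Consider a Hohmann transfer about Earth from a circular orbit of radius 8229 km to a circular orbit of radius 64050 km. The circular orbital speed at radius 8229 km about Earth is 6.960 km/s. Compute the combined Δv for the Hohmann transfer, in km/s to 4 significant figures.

Δv = 3.610 km/s

From the circular-orbit relation v² = μ/r at r = 8229 km: μ = v²r = (6.960)² × 8229 = 3.98626×10^5 km³/s².
The Hohmann ellipse has a_t = (r₁ + r₂)/2 = 36139.5 km.
Circular speed at r₁: v₁ = √(μ/r₁) = √(3.98626×10^5/8229) = 6.960 km/s.
Transfer-orbit speed at r₁ (v² = μ(2/r − 1/a)): v_p = √[μ(2/r₁ − 1/a_t)] = 9.266 km/s.
First burn Δv₁ = |v_p − v₁| = 2.306 km/s.
Circular speed at r₂: v₂ = √(μ/r₂) = 2.4947 km/s.
Transfer-orbit speed at r₂: v_a = √[μ(2/r₂ − 1/a_t)] = 1.1904 km/s.
Second burn Δv₂ = |v₂ − v_a| = 1.304 km/s.
Δv = Δv₁ + Δv₂ = 2.306 + 1.304 = 3.610 km/s.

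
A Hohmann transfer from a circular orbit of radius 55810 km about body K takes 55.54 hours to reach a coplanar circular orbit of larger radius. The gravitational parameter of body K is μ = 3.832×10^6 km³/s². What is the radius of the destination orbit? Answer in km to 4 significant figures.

r₂ = 4.431×10^5 km

Transfer time t = 55.54 hours = 1.99944×10^5 s, and t = π√(a_t³/μ).
So a_t = (μ t²/π²)^(1/3) = (3.832×10^6 × (1.99944×10^5)² / π²)^(1/3) = 2.4945×10^5 km.
Since a_t = (r₁ + r₂)/2, r₂ = 2a_t − r₁ = 2×2.4945×10^5 − 55810 = 4.4309×10^5 km.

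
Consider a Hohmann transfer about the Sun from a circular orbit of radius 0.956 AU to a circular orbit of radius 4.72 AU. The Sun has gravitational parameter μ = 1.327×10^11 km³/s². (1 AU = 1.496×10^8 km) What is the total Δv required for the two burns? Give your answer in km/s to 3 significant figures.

Δv = 14.6 km/s

In km: r₁ = 0.956 × 1.496×10^8 = 1.430176×10^8 km; r₂ = 4.72 × 1.496×10^8 = 7.06112×10^8 km.
The Hohmann ellipse has a_t = (r₁ + r₂)/2 = 4.245648×10^8 km.
Circular speed at r₁: v₁ = √(μ/r₁) = √(1.327×10^11/1.430176×10^8) = 30.461 km/s.
On the transfer ellipse at r₁, vis-viva gives v_p = √[μ(2/r₁ − 1/a_t)] = 39.283 km/s.
First burn Δv₁ = |v_p − v₁| = 8.822 km/s.
Circular speed at r₂: v₂ = √(μ/r₂) = 13.7088 km/s.
Transfer-orbit speed at r₂: v_a = √[μ(2/r₂ − 1/a_t)] = 7.95649 km/s.
Second burn Δv₂ = |v₂ − v_a| = 5.752 km/s.
Total Δv = Δv₁ + Δv₂ = 14.57 km/s.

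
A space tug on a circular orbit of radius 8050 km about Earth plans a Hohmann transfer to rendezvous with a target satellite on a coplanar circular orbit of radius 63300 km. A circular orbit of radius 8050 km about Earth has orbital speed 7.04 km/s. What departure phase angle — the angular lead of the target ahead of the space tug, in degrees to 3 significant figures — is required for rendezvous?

φ = 104°

From the circular-orbit relation v² = μ/r at r = 8050 km: μ = v²r = (7.04)² × 8050 = 3.98971×10^5 km³/s².
The Hohmann ellipse has a_t = (r₁ + r₂)/2 = 35675 km.
The half-period of the transfer ellipse is t = π√(a_t³/μ) = 33514 s.
Target angular speed ω₂ = √(μ/r₂³) = 3.9661×10^-5 rad/s.
Angle swept by the target during transfer: ω₂·t = 1.3292 rad = 76.16°.
Arrival is 180° from departure on the ellipse, so φ = 180° − 76.16° = 104°.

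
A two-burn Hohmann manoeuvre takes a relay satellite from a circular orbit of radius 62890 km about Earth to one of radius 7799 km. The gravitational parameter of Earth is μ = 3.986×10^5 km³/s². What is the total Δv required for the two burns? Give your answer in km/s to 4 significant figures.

Transfer-ellipse semi-major axis a_t = (r₁ + r₂)/2 = (62890 + 7799)/2 = 35344.5 km.
At r₁ the circular-orbit speed is v₁ = √(μ/r₁) = 2.518 km/s.
Transfer-orbit speed at r₁ (vis-viva equation): v_a = √[μ(2/r₁ − 1/a_t)] = 1.183 km/s.
First burn Δv₁ = |v_a − v₁| = 1.335 km/s.
At r₂, v₂ = √(μ/r₂) = 7.149 km/s.
Transfer-orbit speed at r₂: v_p = √[μ(2/r₂ − 1/a_t)] = 9.536 km/s.
Second burn Δv₂ = |v₂ − v_p| = 2.387 km/s.
Total Δv = Δv₁ + Δv₂ = 3.722 km/s.

Δv = 3.722 km/s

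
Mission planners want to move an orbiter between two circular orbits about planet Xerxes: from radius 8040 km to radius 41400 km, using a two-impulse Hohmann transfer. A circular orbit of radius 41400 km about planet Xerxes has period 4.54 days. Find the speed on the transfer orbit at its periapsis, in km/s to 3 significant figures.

From Kepler's third law T² = 4π²r³/μ at r = 41400 km, T = 4.54 days = 4.54 × 86400 s = 3.92256×10^5 s: μ = 4π²r³/T² = 18206.3 km³/s².
Semi-major axis of the transfer orbit: a_t = (8040 + 41400)/2 = 24720 km.
At periapsis, r = 8040 km.
Applying v² = μ(2/r − 1/a_t): v = 1.947 km/s.

v = 1.95 km/s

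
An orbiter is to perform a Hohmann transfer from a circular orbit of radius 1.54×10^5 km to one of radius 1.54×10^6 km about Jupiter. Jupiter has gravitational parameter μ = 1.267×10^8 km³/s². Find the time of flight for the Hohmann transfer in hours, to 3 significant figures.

Transfer-ellipse semi-major axis a_t = (r₁ + r₂)/2 = (1.540×10^5 + 1.540×10^6)/2 = 8.470×10^5 km.
Half the transfer-orbit period gives t = π√(a_t³/μ) = 2.176×10^5 s.
Converting: 2.176×10^5 s ÷ 3600 s/hour = 60.4 hours.

t = 60.4 hours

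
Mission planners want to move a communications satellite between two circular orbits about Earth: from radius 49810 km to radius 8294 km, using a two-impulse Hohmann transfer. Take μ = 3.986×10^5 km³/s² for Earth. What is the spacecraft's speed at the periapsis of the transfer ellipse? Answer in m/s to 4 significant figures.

v = 9077 m/s

Transfer-ellipse semi-major axis a_t = (r₁ + r₂)/2 = (49810 + 8294)/2 = 29052 km.
At periapsis, r = 8294 km.
Applying v² = μ(2/r − 1/a_t): v = 9.077 km/s.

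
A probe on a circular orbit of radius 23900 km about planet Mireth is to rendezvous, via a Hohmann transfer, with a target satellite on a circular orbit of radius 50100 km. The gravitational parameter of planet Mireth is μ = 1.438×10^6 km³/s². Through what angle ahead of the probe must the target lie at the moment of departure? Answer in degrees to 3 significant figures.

φ = 65.8°

Transfer-ellipse semi-major axis a_t = (r₁ + r₂)/2 = (23900 + 50100)/2 = 37000 km.
Transfer time t = π√(a_t³/μ) = 18650 s.
Target angular speed ω₂ = √(μ/r₂³) = 1.069×10^-4 rad/s.
Angle swept by the target during transfer: ω₂·t = 1.994 rad = 114.2°.
Arrival is 180° from departure on the ellipse, so φ = 180° − 114.2° = 65.8°.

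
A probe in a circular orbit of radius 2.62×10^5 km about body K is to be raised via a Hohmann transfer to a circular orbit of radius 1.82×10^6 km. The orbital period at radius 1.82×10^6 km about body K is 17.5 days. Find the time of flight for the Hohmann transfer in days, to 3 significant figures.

t = 3.79 days

From Kepler's third law T² = 4π²r³/μ at r = 1.82×10^6 km, T = 17.5 days = 17.5 × 86400 s = 1.512×10^6 s: μ = 4π²r³/T² = 1.04105×10^8 km³/s².
Semi-major axis of the transfer orbit: a_t = (2.620×10^5 + 1.820×10^6)/2 = 1.041×10^6 km.
Half the transfer-orbit period gives t = π√(a_t³/μ) = 3.2703×10^5 s.
Converting: 3.2703×10^5 s ÷ 86400 s/day = 3.79 days.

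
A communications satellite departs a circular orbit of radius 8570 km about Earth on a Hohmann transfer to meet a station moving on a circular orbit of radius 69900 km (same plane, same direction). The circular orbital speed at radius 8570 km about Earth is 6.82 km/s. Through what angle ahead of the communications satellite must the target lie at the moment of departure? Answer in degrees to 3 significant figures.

From the circular-orbit relation v² = μ/r at r = 8570 km: μ = v²r = (6.82)² × 8570 = 3.98611×10^5 km³/s².
The Hohmann ellipse has a_t = (r₁ + r₂)/2 = 39235 km.
The half-period of the transfer ellipse is t = π√(a_t³/μ) = 38671.0 s.
Target angular speed ω₂ = √(μ/r₂³) = 3.41632×10^-5 rad/s.
Angle swept by the target during transfer: ω₂·t = 1.32113 rad = 75.70°.
Arrival is 180° from departure on the ellipse, so φ = 180° − 75.70° = 104°.

φ = 104°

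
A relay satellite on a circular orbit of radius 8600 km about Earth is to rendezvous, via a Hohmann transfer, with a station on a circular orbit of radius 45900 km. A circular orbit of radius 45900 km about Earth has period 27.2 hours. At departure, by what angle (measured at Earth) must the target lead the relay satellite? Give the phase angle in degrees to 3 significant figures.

φ = 97.7°

From Kepler's third law T² = 4π²r³/μ at r = 45900 km, T = 27.2 hours = 27.2 × 3600 s = 97920 s: μ = 4π²r³/T² = 3.98158×10^5 km³/s².
The Hohmann ellipse has a_t = (r₁ + r₂)/2 = 27250 km.
Transfer time t = π√(a_t³/μ) = 22396 s.
The target's mean motion on its circular orbit is ω₂ = √(μ/r₂³) = 6.4167×10^-5 rad/s.
Angle swept by the target during transfer: ω₂·t = 1.4371 rad = 82.34°.
The relay satellite traverses 180° on the transfer ellipse, so the target must lead by 180° − 82.34° = 97.7°.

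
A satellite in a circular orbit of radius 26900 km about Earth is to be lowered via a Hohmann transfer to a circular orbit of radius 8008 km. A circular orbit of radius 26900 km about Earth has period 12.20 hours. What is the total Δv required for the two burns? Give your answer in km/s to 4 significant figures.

Δv = 2.945 km/s

From Kepler's third law T² = 4π²r³/μ at r = 26900 km, T = 12.20 hours = 12.20 × 3600 s = 43920 s: μ = 4π²r³/T² = 3.98375×10^5 km³/s².
Semi-major axis of the transfer orbit: a_t = (26900 + 8008)/2 = 17454 km.
At r₁ the circular-orbit speed is v₁ = √(μ/r₁) = 3.8483 km/s.
On the transfer ellipse at r₁, vis-viva equation gives v_a = √[μ(2/r₁ − 1/a_t)] = 2.6067 km/s.
First burn Δv₁ = |v_a − v₁| = 1.242 km/s.
At r₂, v₂ = √(μ/r₂) = 7.053 km/s.
Transfer-orbit speed at r₂: v_p = √[μ(2/r₂ − 1/a_t)] = 8.756 km/s.
Second burn Δv₂ = |v₂ − v_p| = 1.703 km/s.
Δv = Δv₁ + Δv₂ = 1.242 + 1.703 = 2.945 km/s.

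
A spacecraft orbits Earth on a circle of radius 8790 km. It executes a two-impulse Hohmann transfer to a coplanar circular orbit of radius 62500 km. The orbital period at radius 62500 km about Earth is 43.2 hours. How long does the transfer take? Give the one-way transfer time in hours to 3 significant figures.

t = 9.30 hours

From Kepler's third law T² = 4π²r³/μ at r = 62500 km, T = 43.2 hours = 43.2 × 3600 s = 1.5552×10^5 s: μ = 4π²r³/T² = 3.98499×10^5 km³/s².
Semi-major axis of the transfer orbit: a_t = (8790 + 62500)/2 = 35645 km.
By Kepler's third law the transfer-orbit period is T = 2π√(a_t³/μ), so t = T/2 = 33490 s.
Converting: 33490 s ÷ 3600 s/hour = 9.30 hours.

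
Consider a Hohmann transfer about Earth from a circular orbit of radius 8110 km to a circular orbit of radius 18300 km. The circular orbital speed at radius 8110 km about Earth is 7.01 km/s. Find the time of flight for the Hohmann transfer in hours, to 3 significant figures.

From the circular-orbit relation v² = μ/r at r = 8110 km: μ = v²r = (7.01)² × 8110 = 3.98526×10^5 km³/s².
Semi-major axis of the transfer orbit: a_t = (8110 + 18300)/2 = 13205 km.
By Kepler's third law the transfer-orbit period is T = 2π√(a_t³/μ), so t = T/2 = 7551 s.
Converting: 7551 s ÷ 3600 s/hour = 2.10 hours.

t = 2.10 hours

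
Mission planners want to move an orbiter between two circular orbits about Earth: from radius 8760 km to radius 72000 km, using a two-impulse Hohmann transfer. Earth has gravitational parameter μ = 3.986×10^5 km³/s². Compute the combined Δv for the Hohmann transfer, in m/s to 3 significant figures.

Δv = 3520 m/s

Semi-major axis of the transfer orbit: a_t = (8760 + 72000)/2 = 40380 km.
At r₁ the circular-orbit speed is v₁ = √(μ/r₁) = 6.7455 km/s.
On the transfer ellipse at r₁, vis-viva equation gives v_p = √[μ(2/r₁ − 1/a_t)] = 9.0074 km/s.
First burn Δv₁ = |v_p − v₁| = 2.262 km/s.
At r₂, v₂ = √(μ/r₂) = 2.353 km/s.
Transfer-orbit speed at r₂: v_a = √[μ(2/r₂ − 1/a_t)] = 1.096 km/s.
Second burn Δv₂ = |v₂ − v_a| = 1.257 km/s.
Total Δv = Δv₁ + Δv₂ = 3.519 km/s.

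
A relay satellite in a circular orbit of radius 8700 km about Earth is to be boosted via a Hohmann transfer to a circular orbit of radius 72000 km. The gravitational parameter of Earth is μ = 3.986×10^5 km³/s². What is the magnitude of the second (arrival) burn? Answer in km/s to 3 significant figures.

Δv₂ = 1.26 km/s

Transfer-ellipse semi-major axis a_t = (r₁ + r₂)/2 = (8700 + 72000)/2 = 40350 km.
Circular speed at r = 72000 km: v_c = √(μ/r) = 2.353 km/s.
Vis-viva on the transfer ellipse at r = 72000 km gives v_t = √[μ(2/r − 1/a_t)] = 1.093 km/s.
Δv₂ = |v_t − v_c| = |1.093 − 2.353| = 1.260 km/s.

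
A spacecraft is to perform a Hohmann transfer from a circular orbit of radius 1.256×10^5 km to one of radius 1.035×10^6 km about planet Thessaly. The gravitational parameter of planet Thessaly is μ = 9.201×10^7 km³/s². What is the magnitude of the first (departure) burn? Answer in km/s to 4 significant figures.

Δv₁ = 9.081 km/s

Semi-major axis of the transfer orbit: a_t = (1.256×10^5 + 1.035×10^6)/2 = 5.803×10^5 km.
Circular speed at r = 1.256×10^5 km: v_c = √(μ/r) = 27.066 km/s.
Transfer-orbit speed at the same r (vis-viva, a = a_t): v_t = √[μ(2/r − 1/a_t)] = 36.147 km/s.
Δv₁ = |v_t − v_c| = |36.147 − 27.066| = 9.081 km/s.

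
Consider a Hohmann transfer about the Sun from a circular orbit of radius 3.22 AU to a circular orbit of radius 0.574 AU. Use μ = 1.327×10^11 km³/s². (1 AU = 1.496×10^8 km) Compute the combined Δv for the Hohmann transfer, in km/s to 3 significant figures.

In km: r₁ = 3.22 × 1.496×10^8 = 4.81712×10^8 km; r₂ = 0.574 × 1.496×10^8 = 8.58704×10^7 km.
Transfer-ellipse semi-major axis a_t = (r₁ + r₂)/2 = (4.81712×10^8 + 8.58704×10^7)/2 = 2.837912×10^8 km.
At r₁ the circular-orbit speed is v₁ = √(μ/r₁) = 16.5975 km/s.
Transfer-orbit speed at r₁ (vis-viva): v_a = √[μ(2/r₁ − 1/a_t)] = 9.12986 km/s.
First burn Δv₁ = |v_a − v₁| = 7.4676 km/s.
Circular speed at r₂: v₂ = √(μ/r₂) = 39.311 km/s.
Transfer-orbit speed at r₂: v_p = √[μ(2/r₂ − 1/a_t)] = 51.216 km/s.
Second burn Δv₂ = |v₂ − v_p| = 11.905 km/s.
Total Δv = Δv₁ + Δv₂ = 19.37 km/s.

Δv = 19.4 km/s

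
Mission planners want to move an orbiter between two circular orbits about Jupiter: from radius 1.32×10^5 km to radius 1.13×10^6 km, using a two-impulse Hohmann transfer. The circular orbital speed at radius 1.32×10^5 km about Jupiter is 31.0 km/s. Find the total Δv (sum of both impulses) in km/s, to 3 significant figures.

Δv = 16.2 km/s

From the circular-orbit relation v² = μ/r at r = 1.32×10^5 km: μ = v²r = (31.0)² × 1.32×10^5 = 1.26852×10^8 km³/s².
The Hohmann ellipse has a_t = (r₁ + r₂)/2 = 6.310×10^5 km.
At r₁ the circular-orbit speed is v₁ = √(μ/r₁) = 31.00 km/s.
On the transfer ellipse at r₁, v² = μ(2/r − 1/a) gives v_p = √[μ(2/r₁ − 1/a_t)] = 41.48 km/s.
First burn Δv₁ = |v_p − v₁| = 10.48 km/s.
At r₂, v₂ = √(μ/r₂) = 10.595 km/s.
Transfer-orbit speed at r₂: v_a = √[μ(2/r₂ − 1/a_t)] = 4.8460 km/s.
Second burn Δv₂ = |v₂ − v_a| = 5.749 km/s.
Total Δv = Δv₁ + Δv₂ = 16.23 km/s.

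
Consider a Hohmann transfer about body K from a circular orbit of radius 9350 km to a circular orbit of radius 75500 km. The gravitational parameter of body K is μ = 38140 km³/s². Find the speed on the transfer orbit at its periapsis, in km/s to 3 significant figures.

Transfer-ellipse semi-major axis a_t = (r₁ + r₂)/2 = (9350 + 75500)/2 = 42425 km.
At periapsis, r = 9350 km.
Applying v² = μ(2/r − 1/a_t): v = 2.694 km/s.

v = 2.69 km/s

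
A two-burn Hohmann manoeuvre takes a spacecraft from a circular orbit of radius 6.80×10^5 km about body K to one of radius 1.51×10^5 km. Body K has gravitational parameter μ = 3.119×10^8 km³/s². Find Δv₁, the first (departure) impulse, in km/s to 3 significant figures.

Semi-major axis of the transfer orbit: a_t = (6.800×10^5 + 1.510×10^5)/2 = 4.155×10^5 km.
Circular speed at r = 6.800×10^5 km: v_c = √(μ/r) = 21.417 km/s.
Vis-viva on the transfer ellipse at r = 6.800×10^5 km gives v_t = √[μ(2/r − 1/a_t)] = 12.911 km/s.
Δv₁ = |v_t − v_c| = |12.911 − 21.417| = 8.506 km/s.

Δv₁ = 8.51 km/s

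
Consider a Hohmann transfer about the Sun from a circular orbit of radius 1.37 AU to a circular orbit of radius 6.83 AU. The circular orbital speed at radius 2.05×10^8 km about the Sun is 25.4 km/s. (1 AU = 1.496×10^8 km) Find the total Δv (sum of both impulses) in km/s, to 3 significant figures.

Δv = 12.2 km/s

From the circular-orbit relation v² = μ/r at r = 2.05×10^8 km: μ = v²r = (25.4)² × 2.05×10^8 = 1.32258×10^11 km³/s².
In km: r₁ = 1.37 × 1.496×10^8 = 2.04952×10^8 km; r₂ = 6.83 × 1.496×10^8 = 1.021768×10^9 km.
Semi-major axis of the transfer orbit: a_t = (2.04952×10^8 + 1.021768×10^9)/2 = 6.1336×10^8 km.
At r₁ the circular-orbit speed is v₁ = √(μ/r₁) = 25.4030 km/s.
Transfer-orbit speed at r₁ (vis-viva): v_p = √[μ(2/r₁ − 1/a_t)] = 32.7871 km/s.
First burn Δv₁ = |v_p − v₁| = 7.3841 km/s.
At r₂, v₂ = √(μ/r₂) = 11.3772 km/s.
Transfer-orbit speed at r₂: v_a = √[μ(2/r₂ − 1/a_t)] = 6.57662 km/s.
Second burn Δv₂ = |v₂ − v_a| = 4.8006 km/s.
Δv = Δv₁ + Δv₂ = 7.3841 + 4.8006 = 12.18 km/s.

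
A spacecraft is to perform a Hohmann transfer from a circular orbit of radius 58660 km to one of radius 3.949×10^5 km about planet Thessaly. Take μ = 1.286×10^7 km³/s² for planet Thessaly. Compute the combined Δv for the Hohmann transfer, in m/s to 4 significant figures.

Transfer-ellipse semi-major axis a_t = (r₁ + r₂)/2 = (58660 + 3.949×10^5)/2 = 2.2678×10^5 km.
At r₁ the circular-orbit speed is v₁ = √(μ/r₁) = 14.806 km/s.
Transfer-orbit speed at r₁ (vis-viva equation): v_p = √[μ(2/r₁ − 1/a_t)] = 19.538 km/s.
First burn Δv₁ = |v_p − v₁| = 4.732 km/s.
Circular speed at r₂: v₂ = √(μ/r₂) = 5.7066 km/s.
Transfer-orbit speed at r₂: v_a = √[μ(2/r₂ − 1/a_t)] = 2.9023 km/s.
Second burn Δv₂ = |v₂ − v_a| = 2.804 km/s.
Δv = Δv₁ + Δv₂ = 4.732 + 2.804 = 7.536 km/s.

Δv = 7536 m/s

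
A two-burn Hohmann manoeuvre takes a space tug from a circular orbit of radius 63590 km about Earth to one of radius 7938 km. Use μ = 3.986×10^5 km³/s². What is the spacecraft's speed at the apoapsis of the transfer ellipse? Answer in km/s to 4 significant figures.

Semi-major axis of the transfer orbit: a_t = (63590 + 7938)/2 = 35764 km.
At apoapsis, r = 63590 km.
Applying v² = μ(2/r − 1/a_t): v = 1.180 km/s.

v = 1.180 km/s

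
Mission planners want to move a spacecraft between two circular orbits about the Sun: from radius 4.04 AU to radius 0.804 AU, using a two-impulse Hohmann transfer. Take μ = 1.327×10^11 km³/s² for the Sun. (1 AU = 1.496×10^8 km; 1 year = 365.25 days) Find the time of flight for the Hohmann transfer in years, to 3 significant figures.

In km: r₁ = 4.04 × 1.496×10^8 = 6.04384×10^8 km; r₂ = 0.804 × 1.496×10^8 = 1.202784×10^8 km.
Transfer-ellipse semi-major axis a_t = (r₁ + r₂)/2 = (6.04384×10^8 + 1.202784×10^8)/2 = 3.623312×10^8 km.
Half the transfer-orbit period gives t = π√(a_t³/μ) = 5.948×10^7 s.
Converting: 5.948×10^7 s ÷ 3.15576×10^7 s/year (365.25 × 86400) = 1.88 years.

t = 1.88 years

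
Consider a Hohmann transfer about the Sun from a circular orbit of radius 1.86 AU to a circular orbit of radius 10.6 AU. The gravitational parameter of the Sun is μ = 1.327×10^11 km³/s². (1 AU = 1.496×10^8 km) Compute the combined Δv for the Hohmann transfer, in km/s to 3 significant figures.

In km: r₁ = 1.86 × 1.496×10^8 = 2.78256×10^8 km; r₂ = 10.6 × 1.496×10^8 = 1.58576×10^9 km.
Transfer-ellipse semi-major axis a_t = (r₁ + r₂)/2 = (2.78256×10^8 + 1.58576×10^9)/2 = 9.32008×10^8 km.
At r₁ the circular-orbit speed is v₁ = √(μ/r₁) = 21.838 km/s.
On the transfer ellipse at r₁, vis-viva gives v_p = √[μ(2/r₁ − 1/a_t)] = 28.485 km/s.
First burn Δv₁ = |v_p − v₁| = 6.647 km/s.
Circular speed at r₂: v₂ = √(μ/r₂) = 9.1478 km/s.
Transfer-orbit speed at r₂: v_a = √[μ(2/r₂ − 1/a_t)] = 4.9984 km/s.
Second burn Δv₂ = |v₂ − v_a| = 4.149 km/s.
Δv = Δv₁ + Δv₂ = 6.647 + 4.149 = 10.80 km/s.

Δv = 10.8 km/s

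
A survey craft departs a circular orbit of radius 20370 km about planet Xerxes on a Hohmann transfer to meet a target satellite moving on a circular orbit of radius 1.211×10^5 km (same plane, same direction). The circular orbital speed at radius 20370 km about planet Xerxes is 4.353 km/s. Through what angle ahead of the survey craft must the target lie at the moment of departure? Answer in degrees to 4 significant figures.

φ = 99.65°

From the circular-orbit relation v² = μ/r at r = 20370 km: μ = v²r = (4.353)² × 20370 = 3.85983×10^5 km³/s².
Semi-major axis of the transfer orbit: a_t = (20370 + 1.211×10^5)/2 = 70735 km.
The half-period of the transfer ellipse is t = π√(a_t³/μ) = 95130 s.
Target angular speed ω₂ = √(μ/r₂³) = 1.4742×10^-5 rad/s.
Angle swept by the target during transfer: ω₂·t = 1.4024 rad = 80.35°.
Arrival is 180° from departure on the ellipse, so φ = 180° − 80.35° = 99.65°.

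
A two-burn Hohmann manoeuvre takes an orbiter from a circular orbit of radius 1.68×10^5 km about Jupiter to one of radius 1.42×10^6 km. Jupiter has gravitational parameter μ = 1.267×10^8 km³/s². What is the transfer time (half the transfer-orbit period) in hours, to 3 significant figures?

The Hohmann ellipse has a_t = (r₁ + r₂)/2 = 7.940×10^5 km.
By Kepler's third law the transfer-orbit period is T = 2π√(a_t³/μ), so t = T/2 = 1.975×10^5 s.
Converting: 1.975×10^5 s ÷ 3600 s/hour = 54.9 hours.

t = 54.9 hours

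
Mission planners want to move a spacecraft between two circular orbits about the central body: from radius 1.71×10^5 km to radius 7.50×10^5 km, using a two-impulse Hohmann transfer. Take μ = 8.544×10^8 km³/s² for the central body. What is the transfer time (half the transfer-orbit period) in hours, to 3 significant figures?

Transfer-ellipse semi-major axis a_t = (r₁ + r₂)/2 = (1.710×10^5 + 7.500×10^5)/2 = 4.605×10^5 km.
By Kepler's third law the transfer-orbit period is T = 2π√(a_t³/μ), so t = T/2 = 33590 s.
Converting: 33590 s ÷ 3600 s/hour = 9.33 hours.

t = 9.33 hours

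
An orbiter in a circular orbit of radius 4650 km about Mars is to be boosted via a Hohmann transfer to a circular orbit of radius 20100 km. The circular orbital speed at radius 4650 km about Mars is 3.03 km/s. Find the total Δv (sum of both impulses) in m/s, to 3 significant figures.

From the circular-orbit relation v² = μ/r at r = 4650 km: μ = v²r = (3.03)² × 4650 = 42691.2 km³/s².
Transfer-ellipse semi-major axis a_t = (r₁ + r₂)/2 = (4650 + 20100)/2 = 12375 km.
Circular speed at r₁: v₁ = √(μ/r₁) = √(42691.2/4650) = 3.0300 km/s.
On the transfer ellipse at r₁, vis-viva equation gives v_p = √[μ(2/r₁ − 1/a_t)] = 3.8616 km/s.
First burn Δv₁ = |v_p − v₁| = 0.8316 km/s.
Circular speed at r₂: v₂ = √(μ/r₂) = 1.4574 km/s.
Transfer-orbit speed at r₂: v_a = √[μ(2/r₂ − 1/a_t)] = 0.89336 km/s.
Second burn Δv₂ = |v₂ − v_a| = 0.5640 km/s.
Δv = Δv₁ + Δv₂ = 0.8316 + 0.5640 = 1.396 km/s.

Δv = 1400 m/s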